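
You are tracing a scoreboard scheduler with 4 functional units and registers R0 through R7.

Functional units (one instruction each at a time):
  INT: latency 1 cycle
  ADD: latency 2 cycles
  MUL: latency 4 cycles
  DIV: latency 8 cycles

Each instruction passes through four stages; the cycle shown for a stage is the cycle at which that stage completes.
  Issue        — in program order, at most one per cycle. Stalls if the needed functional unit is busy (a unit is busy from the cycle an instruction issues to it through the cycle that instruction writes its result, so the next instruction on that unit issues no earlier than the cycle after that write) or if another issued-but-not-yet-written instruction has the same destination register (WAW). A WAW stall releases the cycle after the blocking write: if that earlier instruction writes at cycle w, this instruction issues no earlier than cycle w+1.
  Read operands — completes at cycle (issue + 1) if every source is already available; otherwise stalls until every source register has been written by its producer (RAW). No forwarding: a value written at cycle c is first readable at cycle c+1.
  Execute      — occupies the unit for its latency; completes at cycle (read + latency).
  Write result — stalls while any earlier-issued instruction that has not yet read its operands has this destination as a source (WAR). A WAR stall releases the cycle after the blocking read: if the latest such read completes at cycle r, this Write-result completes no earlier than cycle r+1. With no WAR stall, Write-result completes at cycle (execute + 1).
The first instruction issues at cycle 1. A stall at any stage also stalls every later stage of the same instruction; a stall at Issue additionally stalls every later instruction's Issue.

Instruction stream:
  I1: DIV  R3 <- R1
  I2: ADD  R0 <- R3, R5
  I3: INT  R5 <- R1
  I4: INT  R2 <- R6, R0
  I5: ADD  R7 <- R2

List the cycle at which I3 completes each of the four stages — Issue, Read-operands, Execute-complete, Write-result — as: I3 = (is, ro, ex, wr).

I3 = (3, 4, 5, 13)

[I1] 1/2/10/11
[I2] 2/12/14/15  (RAW R3: wait I1 write@11)
[I3] 3/4/5/13  (WAR R5: wait I2 read@12)
[I4] 14/16/17/18  (struct: INT busy until I3 writes@13; RAW R0: wait I2 write@15)
[I5] 16/19/21/22  (struct: ADD busy until I2 writes@15; RAW R2: wait I4 write@18)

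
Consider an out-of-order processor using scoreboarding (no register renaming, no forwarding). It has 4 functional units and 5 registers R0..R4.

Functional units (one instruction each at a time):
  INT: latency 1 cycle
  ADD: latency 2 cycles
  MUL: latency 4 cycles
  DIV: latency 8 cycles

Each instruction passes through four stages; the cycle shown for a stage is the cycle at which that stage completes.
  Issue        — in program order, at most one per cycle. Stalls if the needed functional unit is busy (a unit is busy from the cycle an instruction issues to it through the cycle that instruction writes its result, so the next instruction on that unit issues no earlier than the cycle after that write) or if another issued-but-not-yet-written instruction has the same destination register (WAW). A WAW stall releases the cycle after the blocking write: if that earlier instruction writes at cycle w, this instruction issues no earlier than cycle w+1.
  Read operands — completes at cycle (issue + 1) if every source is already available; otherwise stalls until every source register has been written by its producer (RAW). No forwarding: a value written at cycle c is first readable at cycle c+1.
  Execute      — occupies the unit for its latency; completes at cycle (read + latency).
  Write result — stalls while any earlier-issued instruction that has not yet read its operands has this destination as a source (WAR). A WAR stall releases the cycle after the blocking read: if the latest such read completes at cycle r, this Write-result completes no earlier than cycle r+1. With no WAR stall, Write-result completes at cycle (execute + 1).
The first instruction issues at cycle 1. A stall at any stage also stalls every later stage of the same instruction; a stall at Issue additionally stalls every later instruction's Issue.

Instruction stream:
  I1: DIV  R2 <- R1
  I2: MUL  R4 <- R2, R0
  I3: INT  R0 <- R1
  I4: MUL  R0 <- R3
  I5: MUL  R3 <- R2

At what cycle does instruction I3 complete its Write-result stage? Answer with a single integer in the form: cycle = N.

cycle = 13

c1: I1 issues→DIV
c2: I1 reads | I2 issues→MUL
c3: I3 issues→INT
c4: I3 reads
c5: I3 exec-done
c10: I1 exec-done
c11: I1 writes R2
c12: I2 reads
c13: I3 writes R0
c16: I2 exec-done
c17: I2 writes R4
c18: I4 issues→MUL
c19: I4 reads
c23: I4 exec-done
c24: I4 writes R0
c25: I5 issues→MUL
c26: I5 reads
c30: I5 exec-done
c31: I5 writes R3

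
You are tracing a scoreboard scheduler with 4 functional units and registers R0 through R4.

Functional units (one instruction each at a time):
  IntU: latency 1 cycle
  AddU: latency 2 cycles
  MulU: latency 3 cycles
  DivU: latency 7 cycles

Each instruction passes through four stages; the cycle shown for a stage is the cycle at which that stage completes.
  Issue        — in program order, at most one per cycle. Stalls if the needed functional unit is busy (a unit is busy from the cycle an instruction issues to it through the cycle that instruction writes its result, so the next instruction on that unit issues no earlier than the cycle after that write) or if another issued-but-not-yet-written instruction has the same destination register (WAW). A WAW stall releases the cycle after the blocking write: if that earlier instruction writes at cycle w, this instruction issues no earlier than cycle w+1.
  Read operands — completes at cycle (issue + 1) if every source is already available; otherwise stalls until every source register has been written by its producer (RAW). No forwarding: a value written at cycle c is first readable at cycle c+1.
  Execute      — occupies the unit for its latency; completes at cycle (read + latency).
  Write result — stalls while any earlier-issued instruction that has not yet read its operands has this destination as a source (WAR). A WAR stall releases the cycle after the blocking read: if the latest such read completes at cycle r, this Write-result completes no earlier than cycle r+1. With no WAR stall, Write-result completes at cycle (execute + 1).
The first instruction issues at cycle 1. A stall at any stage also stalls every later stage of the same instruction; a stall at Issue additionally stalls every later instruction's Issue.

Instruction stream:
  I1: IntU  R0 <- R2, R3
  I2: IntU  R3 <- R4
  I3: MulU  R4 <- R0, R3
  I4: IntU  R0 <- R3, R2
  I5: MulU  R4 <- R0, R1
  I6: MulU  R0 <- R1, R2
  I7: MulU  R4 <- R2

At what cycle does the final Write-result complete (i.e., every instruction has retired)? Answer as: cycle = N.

cycle = 31

I1: IS=1 RO=2 EX=3 WR=4
I2: IS=5 RO=6 EX=7 WR=8  [struct: IntU busy until I1 writes@4]
I3: IS=6 RO=9 EX=12 WR=13  [RAW R3: wait I2 write@8]
I4: IS=9 RO=10 EX=11 WR=12  [struct: IntU busy until I2 writes@8]
I5: IS=14 RO=15 EX=18 WR=19  [struct: MulU busy until I3 writes@13]
I6: IS=20 RO=21 EX=24 WR=25  [struct: MulU busy until I5 writes@19]
I7: IS=26 RO=27 EX=30 WR=31  [struct: MulU busy until I6 writes@25]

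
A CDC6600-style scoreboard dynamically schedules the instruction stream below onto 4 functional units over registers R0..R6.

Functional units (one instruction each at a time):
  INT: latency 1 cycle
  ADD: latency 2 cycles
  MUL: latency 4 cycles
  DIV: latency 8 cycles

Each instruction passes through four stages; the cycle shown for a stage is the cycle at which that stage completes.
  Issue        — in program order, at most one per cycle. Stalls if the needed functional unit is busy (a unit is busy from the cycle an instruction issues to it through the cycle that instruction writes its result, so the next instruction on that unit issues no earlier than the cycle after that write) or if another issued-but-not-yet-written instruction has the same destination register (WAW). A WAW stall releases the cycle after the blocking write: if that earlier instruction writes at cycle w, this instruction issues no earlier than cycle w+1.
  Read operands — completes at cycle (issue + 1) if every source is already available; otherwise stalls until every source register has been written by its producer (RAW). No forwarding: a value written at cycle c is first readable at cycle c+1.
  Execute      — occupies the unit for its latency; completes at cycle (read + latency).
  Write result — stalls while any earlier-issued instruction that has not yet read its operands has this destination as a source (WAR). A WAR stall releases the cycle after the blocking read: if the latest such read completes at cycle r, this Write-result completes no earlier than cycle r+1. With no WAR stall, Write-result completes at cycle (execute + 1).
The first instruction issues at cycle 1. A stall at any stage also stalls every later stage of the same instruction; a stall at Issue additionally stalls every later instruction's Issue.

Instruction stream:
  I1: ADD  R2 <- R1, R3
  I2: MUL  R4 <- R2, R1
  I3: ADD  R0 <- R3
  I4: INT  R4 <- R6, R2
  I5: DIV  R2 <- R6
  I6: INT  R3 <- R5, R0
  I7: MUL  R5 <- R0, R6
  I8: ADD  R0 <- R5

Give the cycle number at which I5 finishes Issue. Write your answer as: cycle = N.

cycle = 13

1) issue 1, read 2, done 4, write 5
2) issue 2, read 6, done 10, write 11  <RAW R2: wait I1 write@5>
3) issue 6, read 7, done 9, write 10  <struct: ADD busy until I1 writes@5>
4) issue 12, read 13, done 14, write 15  <WAW R4: wait I2 write@11>
5) issue 13, read 14, done 22, write 23
6) issue 16, read 17, done 18, write 19  <struct: INT busy until I4 writes@15>
7) issue 17, read 18, done 22, write 23
8) issue 18, read 24, done 26, write 27  <RAW R5: wait I7 write@23>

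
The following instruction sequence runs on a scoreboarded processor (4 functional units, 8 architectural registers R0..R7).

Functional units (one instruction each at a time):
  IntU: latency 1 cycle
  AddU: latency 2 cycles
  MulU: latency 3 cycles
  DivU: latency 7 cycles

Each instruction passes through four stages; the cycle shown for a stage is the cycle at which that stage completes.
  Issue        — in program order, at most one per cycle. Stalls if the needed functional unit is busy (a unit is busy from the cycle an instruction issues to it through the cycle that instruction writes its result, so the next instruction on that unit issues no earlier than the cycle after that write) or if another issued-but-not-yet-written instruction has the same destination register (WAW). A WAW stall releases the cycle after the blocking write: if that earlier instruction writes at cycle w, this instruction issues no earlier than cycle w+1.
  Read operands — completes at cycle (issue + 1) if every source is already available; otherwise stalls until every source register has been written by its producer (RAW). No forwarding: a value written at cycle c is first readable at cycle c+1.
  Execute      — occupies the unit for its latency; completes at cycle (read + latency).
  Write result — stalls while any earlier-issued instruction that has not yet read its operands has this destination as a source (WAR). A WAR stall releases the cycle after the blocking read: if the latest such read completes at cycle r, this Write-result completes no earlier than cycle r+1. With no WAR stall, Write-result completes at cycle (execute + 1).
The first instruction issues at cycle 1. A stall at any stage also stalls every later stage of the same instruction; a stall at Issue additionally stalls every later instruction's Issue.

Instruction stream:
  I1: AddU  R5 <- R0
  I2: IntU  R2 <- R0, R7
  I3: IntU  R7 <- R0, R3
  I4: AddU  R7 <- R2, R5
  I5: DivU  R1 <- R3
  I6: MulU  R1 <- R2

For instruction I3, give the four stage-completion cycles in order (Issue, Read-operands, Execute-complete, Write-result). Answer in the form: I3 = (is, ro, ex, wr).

I1 -> (1, 2, 4, 5)
I2 -> (2, 3, 4, 5)
I3 -> (6, 7, 8, 9)  // struct: IntU busy until I2 writes@5
I4 -> (10, 11, 13, 14)  // WAW R7: wait I3 write@9
I5 -> (11, 12, 19, 20)
I6 -> (21, 22, 25, 26)  // WAW R1: wait I5 write@20

I3 = (6, 7, 8, 9)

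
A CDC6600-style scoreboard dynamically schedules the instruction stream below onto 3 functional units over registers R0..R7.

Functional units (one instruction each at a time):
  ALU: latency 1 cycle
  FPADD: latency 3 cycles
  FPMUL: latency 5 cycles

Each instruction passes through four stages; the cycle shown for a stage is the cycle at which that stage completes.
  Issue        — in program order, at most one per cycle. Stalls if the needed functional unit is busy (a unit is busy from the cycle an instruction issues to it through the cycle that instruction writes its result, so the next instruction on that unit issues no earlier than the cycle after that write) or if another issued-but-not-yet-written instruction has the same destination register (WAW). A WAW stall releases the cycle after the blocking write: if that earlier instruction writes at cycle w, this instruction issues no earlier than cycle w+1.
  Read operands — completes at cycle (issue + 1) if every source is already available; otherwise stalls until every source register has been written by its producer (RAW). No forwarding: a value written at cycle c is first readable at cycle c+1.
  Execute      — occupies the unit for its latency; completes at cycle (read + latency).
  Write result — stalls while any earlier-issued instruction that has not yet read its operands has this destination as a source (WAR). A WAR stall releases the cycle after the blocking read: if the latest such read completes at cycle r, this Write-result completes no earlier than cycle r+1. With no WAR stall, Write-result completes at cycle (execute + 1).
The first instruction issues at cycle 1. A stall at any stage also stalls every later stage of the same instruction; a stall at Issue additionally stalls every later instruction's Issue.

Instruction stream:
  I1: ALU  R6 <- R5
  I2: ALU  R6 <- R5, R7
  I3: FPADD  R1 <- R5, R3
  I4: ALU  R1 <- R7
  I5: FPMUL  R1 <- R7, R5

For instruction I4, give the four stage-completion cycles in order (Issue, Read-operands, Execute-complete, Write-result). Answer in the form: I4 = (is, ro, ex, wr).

I4 = (12, 13, 14, 15)

[I1] 1/2/3/4
[I2] 5/6/7/8  (struct: ALU busy until I1 writes@4)
[I3] 6/7/10/11
[I4] 12/13/14/15  (WAW R1: wait I3 write@11)
[I5] 16/17/22/23  (WAW R1: wait I4 write@15)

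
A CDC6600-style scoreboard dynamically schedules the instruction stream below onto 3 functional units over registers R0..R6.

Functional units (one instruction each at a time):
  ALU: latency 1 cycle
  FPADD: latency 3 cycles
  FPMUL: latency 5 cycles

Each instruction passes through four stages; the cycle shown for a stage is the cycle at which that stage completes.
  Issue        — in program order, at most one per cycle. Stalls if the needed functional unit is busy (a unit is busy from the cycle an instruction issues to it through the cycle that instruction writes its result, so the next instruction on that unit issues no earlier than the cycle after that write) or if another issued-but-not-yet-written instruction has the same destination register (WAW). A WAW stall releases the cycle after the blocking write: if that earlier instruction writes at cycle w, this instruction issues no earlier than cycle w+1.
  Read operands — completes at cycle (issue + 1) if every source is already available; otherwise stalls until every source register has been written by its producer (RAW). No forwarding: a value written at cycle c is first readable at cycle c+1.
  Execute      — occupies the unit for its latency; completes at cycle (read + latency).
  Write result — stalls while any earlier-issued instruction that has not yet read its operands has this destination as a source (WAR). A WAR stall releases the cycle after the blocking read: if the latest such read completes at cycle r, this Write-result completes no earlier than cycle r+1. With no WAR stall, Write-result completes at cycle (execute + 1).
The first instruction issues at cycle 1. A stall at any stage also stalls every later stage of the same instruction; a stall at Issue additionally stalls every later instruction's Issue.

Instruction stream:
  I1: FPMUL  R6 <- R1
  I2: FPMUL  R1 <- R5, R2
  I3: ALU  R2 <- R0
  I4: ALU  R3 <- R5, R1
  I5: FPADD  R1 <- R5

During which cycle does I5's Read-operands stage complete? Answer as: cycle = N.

cycle = 18

c1: I1→FPMUL
c2: I1 RO
c7: I1 EX
c8: I1 WR R6
c9: I2→FPMUL
c10: I2 RO · I3→ALU
c11: I3 RO
c12: I3 EX
c13: I3 WR R2
c14: I4→ALU
c15: I2 EX
c16: I2 WR R1
c17: I4 RO · I5→FPADD
c18: I4 EX · I5 RO
c19: I4 WR R3
c21: I5 EX
c22: I5 WR R1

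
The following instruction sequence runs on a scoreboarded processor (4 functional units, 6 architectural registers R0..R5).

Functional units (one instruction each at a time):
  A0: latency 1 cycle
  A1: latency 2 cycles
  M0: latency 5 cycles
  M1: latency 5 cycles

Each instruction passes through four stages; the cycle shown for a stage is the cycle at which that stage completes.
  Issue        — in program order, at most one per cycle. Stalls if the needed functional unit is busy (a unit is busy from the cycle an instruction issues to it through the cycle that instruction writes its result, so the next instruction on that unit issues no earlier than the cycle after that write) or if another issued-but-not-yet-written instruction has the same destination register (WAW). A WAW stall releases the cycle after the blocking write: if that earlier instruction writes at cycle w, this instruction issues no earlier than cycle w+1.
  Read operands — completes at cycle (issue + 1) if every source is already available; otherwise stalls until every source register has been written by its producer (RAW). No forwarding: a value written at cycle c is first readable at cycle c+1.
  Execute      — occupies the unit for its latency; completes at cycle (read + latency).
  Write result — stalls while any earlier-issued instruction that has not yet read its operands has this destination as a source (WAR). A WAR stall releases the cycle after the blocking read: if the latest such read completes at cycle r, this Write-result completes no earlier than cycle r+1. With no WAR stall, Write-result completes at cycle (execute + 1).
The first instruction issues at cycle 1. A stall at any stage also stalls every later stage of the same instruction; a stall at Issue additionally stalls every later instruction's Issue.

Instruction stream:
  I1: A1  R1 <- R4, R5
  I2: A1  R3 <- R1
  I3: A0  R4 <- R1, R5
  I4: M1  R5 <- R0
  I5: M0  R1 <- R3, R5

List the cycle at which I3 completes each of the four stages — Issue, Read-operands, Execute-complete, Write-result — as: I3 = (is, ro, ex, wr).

t=1  I1 dispatched to A1
t=2  I1 operands ready
t=4  I1 complete
t=5  R1←I1
t=6  I2 dispatched to A1
t=7  I2 operands ready · I3 dispatched to A0
t=8  I3 operands ready · I4 dispatched to M1
t=9  I2 complete · I3 complete · I4 operands ready · I5 dispatched to M0
t=10  R3←I2 · R4←I3
t=14  I4 complete
t=15  R5←I4
t=16  I5 operands ready
t=21  I5 complete
t=22  R1←I5

I3 = (7, 8, 9, 10)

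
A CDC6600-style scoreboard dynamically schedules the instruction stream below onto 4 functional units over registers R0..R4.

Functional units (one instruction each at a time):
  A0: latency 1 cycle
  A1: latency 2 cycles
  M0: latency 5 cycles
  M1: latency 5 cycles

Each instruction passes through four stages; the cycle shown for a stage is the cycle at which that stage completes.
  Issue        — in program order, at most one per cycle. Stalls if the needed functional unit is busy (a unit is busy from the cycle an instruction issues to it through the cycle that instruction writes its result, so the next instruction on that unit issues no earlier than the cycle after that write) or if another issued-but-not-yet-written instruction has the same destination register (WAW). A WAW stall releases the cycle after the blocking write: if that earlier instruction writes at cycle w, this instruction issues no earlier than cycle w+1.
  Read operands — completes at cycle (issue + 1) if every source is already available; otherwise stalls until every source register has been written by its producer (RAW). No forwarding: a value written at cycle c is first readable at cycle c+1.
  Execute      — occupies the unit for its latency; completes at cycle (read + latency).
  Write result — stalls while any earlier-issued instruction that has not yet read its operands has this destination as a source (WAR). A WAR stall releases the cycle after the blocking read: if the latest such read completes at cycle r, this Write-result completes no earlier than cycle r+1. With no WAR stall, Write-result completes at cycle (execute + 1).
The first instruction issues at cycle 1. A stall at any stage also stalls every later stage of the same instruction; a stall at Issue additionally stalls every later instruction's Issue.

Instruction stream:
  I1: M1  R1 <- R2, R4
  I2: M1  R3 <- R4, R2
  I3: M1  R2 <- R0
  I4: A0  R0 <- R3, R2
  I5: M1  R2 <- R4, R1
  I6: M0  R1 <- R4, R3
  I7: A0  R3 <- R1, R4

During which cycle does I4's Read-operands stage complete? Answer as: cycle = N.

cycle = 25

t=1  issue I1 (M1)
t=2  I1 read-ops
t=7  I1 finished on M1
t=8  I1→R1
t=9  issue I2 (M1)
t=10  I2 read-ops
t=15  I2 finished on M1
t=16  I2→R3
t=17  issue I3 (M1)
t=18  I3 read-ops, issue I4 (A0)
t=23  I3 finished on M1
t=24  I3→R2
t=25  I4 read-ops, issue I5 (M1)
t=26  I4 finished on A0, I5 read-ops, issue I6 (M0)
t=27  I4→R0, I6 read-ops
t=28  issue I7 (A0)
t=31  I5 finished on M1
t=32  I5→R2, I6 finished on M0
t=33  I6→R1
t=34  I7 read-ops
t=35  I7 finished on A0
t=36  I7→R3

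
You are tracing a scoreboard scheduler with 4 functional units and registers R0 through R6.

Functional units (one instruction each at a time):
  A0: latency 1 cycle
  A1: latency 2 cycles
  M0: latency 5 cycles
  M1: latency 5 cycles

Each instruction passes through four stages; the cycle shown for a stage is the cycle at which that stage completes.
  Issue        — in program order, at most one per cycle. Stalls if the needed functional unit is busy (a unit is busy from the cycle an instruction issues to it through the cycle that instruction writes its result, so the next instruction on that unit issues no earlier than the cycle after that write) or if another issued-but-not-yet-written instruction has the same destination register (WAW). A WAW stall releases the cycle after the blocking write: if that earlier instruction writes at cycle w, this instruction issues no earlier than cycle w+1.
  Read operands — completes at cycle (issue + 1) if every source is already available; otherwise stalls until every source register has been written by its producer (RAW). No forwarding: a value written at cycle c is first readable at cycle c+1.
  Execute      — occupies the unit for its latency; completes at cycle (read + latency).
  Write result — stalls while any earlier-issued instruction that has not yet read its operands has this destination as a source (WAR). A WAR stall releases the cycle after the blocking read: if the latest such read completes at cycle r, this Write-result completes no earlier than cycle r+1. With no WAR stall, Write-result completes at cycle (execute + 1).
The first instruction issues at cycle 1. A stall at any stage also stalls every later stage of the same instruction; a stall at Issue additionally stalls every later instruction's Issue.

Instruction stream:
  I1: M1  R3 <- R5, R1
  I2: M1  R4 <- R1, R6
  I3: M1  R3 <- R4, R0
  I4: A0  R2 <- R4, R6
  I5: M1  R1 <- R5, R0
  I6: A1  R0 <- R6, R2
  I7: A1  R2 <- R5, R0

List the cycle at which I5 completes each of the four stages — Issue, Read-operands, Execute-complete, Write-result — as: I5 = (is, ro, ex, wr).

I5 = (25, 26, 31, 32)

t=1  issue I1 (M1)
t=2  I1 read-ops
t=7  I1 finished on M1
t=8  I1→R3
t=9  issue I2 (M1)
t=10  I2 read-ops
t=15  I2 finished on M1
t=16  I2→R4
t=17  issue I3 (M1)
t=18  I3 read-ops, issue I4 (A0)
t=19  I4 read-ops
t=20  I4 finished on A0
t=21  I4→R2
t=23  I3 finished on M1
t=24  I3→R3
t=25  issue I5 (M1)
t=26  I5 read-ops, issue I6 (A1)
t=27  I6 read-ops
t=29  I6 finished on A1
t=30  I6→R0
t=31  I5 finished on M1, issue I7 (A1)
t=32  I5→R1, I7 read-ops
t=34  I7 finished on A1
t=35  I7→R2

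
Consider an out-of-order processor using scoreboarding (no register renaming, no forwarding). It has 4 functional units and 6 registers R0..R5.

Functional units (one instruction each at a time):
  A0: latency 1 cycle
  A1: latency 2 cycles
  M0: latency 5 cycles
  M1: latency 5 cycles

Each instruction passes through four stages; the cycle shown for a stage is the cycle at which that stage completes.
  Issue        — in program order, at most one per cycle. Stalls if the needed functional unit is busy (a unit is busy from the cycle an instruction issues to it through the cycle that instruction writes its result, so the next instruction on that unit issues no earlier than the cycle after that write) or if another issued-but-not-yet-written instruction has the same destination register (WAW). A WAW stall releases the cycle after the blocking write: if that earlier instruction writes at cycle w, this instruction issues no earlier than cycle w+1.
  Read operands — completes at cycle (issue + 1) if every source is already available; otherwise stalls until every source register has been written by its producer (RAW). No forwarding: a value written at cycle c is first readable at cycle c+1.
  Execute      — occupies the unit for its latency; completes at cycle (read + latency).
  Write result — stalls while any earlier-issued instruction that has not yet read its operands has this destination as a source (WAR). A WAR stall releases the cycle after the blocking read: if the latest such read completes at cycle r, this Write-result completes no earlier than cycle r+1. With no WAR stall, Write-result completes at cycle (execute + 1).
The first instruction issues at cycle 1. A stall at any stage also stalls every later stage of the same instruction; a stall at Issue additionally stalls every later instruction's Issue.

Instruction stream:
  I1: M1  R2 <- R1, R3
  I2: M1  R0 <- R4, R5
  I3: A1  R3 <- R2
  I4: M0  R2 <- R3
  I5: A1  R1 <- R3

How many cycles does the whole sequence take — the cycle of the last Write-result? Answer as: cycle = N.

c1: I1 dispatched to M1
c2: I1 operands ready
c7: I1 complete
c8: R2←I1
c9: I2 dispatched to M1
c10: I2 operands ready; I3 dispatched to A1
c11: I3 operands ready; I4 dispatched to M0
c13: I3 complete
c14: R3←I3
c15: I2 complete; I4 operands ready; I5 dispatched to A1
c16: R0←I2; I5 operands ready
c18: I5 complete
c19: R1←I5
c20: I4 complete
c21: R2←I4

cycle = 21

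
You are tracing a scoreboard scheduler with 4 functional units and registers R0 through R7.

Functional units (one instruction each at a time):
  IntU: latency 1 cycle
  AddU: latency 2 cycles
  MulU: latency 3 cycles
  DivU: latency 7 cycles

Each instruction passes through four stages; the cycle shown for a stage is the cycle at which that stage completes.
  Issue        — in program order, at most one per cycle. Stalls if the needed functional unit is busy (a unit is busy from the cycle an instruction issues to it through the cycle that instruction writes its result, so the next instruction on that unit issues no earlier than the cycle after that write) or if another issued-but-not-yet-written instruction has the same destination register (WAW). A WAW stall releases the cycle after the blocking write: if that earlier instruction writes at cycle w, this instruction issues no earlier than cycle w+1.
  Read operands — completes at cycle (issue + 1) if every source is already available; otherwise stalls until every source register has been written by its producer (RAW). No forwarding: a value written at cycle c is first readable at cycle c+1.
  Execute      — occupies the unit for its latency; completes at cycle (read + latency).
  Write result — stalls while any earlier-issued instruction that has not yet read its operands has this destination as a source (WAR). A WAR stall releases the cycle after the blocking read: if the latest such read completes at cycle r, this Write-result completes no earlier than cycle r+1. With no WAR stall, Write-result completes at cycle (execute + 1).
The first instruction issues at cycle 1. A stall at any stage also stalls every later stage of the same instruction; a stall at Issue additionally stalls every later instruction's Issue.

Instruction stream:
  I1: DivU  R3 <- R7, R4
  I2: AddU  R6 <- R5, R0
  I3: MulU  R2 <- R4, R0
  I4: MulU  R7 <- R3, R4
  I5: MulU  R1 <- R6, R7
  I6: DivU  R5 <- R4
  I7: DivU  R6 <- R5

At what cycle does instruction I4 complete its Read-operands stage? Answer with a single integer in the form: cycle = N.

cycle 1: I1 dispatched to DivU
cycle 2: I1 operands ready | I2 dispatched to AddU
cycle 3: I2 operands ready | I3 dispatched to MulU
cycle 4: I3 operands ready
cycle 5: I2 complete
cycle 6: R6←I2
cycle 7: I3 complete
cycle 8: R2←I3
cycle 9: I1 complete | I4 dispatched to MulU
cycle 10: R3←I1
cycle 11: I4 operands ready
cycle 14: I4 complete
cycle 15: R7←I4
cycle 16: I5 dispatched to MulU
cycle 17: I5 operands ready | I6 dispatched to DivU
cycle 18: I6 operands ready
cycle 20: I5 complete
cycle 21: R1←I5
cycle 25: I6 complete
cycle 26: R5←I6
cycle 27: I7 dispatched to DivU
cycle 28: I7 operands ready
cycle 35: I7 complete
cycle 36: R6←I7

cycle = 11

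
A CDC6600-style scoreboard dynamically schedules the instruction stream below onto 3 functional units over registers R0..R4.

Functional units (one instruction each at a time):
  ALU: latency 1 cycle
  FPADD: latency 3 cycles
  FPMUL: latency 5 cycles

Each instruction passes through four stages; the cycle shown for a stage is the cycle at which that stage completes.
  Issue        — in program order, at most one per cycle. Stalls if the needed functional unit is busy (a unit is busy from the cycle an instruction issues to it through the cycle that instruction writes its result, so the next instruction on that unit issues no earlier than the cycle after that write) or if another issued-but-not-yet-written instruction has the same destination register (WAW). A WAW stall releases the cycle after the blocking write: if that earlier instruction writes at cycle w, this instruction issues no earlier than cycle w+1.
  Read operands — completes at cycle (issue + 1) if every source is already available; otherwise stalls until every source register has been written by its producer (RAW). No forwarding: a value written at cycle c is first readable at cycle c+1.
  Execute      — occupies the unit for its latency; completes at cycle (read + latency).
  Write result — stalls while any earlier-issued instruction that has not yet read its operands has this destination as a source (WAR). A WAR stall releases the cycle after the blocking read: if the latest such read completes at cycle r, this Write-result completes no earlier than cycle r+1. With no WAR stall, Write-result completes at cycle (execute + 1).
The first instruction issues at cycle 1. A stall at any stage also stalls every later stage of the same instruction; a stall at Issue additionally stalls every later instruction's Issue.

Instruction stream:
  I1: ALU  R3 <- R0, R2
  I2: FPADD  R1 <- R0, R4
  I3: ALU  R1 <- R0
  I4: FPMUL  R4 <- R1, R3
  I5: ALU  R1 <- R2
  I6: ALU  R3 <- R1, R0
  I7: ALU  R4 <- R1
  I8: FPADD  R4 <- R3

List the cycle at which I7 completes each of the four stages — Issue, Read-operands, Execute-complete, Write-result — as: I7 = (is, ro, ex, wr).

[1] I1 issues→ALU
[2] I1 reads · I2 issues→FPADD
[3] I1 exec-done · I2 reads
[4] I1 writes R3
[6] I2 exec-done
[7] I2 writes R1
[8] I3 issues→ALU
[9] I3 reads · I4 issues→FPMUL
[10] I3 exec-done
[11] I3 writes R1
[12] I4 reads · I5 issues→ALU
[13] I5 reads
[14] I5 exec-done
[15] I5 writes R1
[16] I6 issues→ALU
[17] I4 exec-done · I6 reads
[18] I4 writes R4 · I6 exec-done
[19] I6 writes R3
[20] I7 issues→ALU
[21] I7 reads
[22] I7 exec-done
[23] I7 writes R4
[24] I8 issues→FPADD
[25] I8 reads
[28] I8 exec-done
[29] I8 writes R4

I7 = (20, 21, 22, 23)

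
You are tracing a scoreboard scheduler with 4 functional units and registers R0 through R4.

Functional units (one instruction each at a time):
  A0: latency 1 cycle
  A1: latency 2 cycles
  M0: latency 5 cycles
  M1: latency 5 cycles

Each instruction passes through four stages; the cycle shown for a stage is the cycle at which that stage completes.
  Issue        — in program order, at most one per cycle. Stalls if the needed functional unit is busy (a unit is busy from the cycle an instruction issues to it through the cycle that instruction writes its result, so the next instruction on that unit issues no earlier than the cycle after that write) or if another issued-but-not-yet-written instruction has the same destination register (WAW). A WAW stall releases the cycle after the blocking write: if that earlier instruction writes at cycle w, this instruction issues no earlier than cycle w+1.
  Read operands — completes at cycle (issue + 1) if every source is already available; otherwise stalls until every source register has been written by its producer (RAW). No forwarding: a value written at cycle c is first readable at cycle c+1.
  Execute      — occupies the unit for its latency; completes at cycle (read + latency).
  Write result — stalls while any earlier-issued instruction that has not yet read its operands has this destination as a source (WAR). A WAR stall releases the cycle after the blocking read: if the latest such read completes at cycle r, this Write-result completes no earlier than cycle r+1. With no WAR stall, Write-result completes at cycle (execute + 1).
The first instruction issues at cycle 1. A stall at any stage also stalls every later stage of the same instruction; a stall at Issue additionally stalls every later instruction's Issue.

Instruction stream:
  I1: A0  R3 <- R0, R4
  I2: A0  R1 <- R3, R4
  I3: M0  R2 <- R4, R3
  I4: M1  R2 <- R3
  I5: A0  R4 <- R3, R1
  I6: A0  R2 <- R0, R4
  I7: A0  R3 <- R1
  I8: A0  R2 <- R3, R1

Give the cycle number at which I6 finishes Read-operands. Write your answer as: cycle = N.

cycle = 23

[I1] 1/2/3/4
[I2] 5/6/7/8  (struct: A0 busy until I1 writes@4)
[I3] 6/7/12/13
[I4] 14/15/20/21  (WAW R2: wait I3 write@13)
[I5] 15/16/17/18
[I6] 22/23/24/25  (WAW R2: wait I4 write@21)
[I7] 26/27/28/29  (struct: A0 busy until I6 writes@25)
[I8] 30/31/32/33  (struct: A0 busy until I7 writes@29)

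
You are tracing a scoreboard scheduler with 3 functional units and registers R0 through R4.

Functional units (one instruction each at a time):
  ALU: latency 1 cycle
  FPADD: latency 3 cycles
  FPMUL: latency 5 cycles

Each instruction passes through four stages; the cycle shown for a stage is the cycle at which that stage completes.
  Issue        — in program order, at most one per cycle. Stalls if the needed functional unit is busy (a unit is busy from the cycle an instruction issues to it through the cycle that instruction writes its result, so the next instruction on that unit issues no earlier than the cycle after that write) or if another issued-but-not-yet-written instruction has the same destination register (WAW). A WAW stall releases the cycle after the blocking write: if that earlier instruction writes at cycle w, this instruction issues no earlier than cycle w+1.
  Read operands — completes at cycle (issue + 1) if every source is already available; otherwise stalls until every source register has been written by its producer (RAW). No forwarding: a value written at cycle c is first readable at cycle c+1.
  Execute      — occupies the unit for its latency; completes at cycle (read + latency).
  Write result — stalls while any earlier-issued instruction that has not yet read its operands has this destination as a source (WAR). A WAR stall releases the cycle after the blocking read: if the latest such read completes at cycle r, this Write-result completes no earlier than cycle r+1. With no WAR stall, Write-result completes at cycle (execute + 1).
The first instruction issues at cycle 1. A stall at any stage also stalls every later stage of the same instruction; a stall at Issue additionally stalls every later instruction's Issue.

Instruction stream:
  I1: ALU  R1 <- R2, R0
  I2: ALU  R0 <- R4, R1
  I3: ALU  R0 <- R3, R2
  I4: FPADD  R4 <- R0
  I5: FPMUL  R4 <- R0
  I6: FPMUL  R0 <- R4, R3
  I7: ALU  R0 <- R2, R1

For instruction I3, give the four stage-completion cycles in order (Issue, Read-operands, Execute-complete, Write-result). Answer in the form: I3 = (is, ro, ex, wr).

I3 = (9, 10, 11, 12)

1) issue 1, read 2, done 3, write 4
2) issue 5, read 6, done 7, write 8  <struct: ALU busy until I1 writes@4>
3) issue 9, read 10, done 11, write 12  <struct: ALU busy until I2 writes@8>
4) issue 10, read 13, done 16, write 17  <RAW R0: wait I3 write@12>
5) issue 18, read 19, done 24, write 25  <WAW R4: wait I4 write@17>
6) issue 26, read 27, done 32, write 33  <struct: FPMUL busy until I5 writes@25>
7) issue 34, read 35, done 36, write 37  <WAW R0: wait I6 write@33>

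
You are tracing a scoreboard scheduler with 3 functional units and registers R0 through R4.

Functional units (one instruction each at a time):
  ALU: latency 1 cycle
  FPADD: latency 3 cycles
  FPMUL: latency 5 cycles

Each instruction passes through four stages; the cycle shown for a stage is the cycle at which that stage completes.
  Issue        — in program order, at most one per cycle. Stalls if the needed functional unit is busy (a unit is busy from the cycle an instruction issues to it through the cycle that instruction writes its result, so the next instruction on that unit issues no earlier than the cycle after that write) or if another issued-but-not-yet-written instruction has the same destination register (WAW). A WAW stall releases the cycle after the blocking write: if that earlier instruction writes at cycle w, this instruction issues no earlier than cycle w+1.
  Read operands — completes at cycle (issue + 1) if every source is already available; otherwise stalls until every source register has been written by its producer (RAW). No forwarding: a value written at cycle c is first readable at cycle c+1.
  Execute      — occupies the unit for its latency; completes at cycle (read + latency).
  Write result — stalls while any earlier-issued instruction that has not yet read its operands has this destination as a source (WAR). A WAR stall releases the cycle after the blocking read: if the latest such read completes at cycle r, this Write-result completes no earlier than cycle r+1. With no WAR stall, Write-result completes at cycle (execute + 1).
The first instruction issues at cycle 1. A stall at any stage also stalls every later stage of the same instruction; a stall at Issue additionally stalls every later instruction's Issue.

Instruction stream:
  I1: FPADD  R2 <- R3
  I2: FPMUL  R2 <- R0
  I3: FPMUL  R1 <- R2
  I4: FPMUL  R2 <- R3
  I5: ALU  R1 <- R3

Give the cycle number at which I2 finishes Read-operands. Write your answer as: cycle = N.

I1  is:1  ro:2  ex:5  wr:6
I2  is:7  ro:8  ex:13  wr:14  — WAW R2: wait I1 write@6
I3  is:15  ro:16  ex:21  wr:22  — struct: FPMUL busy until I2 writes@14
I4  is:23  ro:24  ex:29  wr:30  — struct: FPMUL busy until I3 writes@22
I5  is:24  ro:25  ex:26  wr:27

cycle = 8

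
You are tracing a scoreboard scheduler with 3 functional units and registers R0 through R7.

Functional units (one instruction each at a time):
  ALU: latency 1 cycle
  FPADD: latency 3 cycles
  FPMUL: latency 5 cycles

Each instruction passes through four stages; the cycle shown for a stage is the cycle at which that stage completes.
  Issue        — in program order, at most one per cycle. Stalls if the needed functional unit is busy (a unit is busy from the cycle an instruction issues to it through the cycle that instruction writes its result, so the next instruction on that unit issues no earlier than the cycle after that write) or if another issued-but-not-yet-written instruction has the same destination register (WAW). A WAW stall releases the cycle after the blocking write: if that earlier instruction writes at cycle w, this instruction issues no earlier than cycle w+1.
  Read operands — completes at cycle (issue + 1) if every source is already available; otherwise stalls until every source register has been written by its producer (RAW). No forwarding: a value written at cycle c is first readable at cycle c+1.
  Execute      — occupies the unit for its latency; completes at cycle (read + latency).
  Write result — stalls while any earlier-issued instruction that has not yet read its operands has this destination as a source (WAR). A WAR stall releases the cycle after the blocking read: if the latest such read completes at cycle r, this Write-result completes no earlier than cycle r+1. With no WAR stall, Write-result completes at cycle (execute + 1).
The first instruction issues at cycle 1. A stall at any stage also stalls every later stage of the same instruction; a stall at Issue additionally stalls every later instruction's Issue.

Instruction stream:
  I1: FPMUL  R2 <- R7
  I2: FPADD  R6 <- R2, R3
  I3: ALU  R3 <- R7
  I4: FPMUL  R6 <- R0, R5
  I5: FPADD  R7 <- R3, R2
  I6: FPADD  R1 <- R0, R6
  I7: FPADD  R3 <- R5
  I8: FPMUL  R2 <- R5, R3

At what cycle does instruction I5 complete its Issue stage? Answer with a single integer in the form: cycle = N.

cycle = 15

t=1  issue I1 (FPMUL)
t=2  I1 read-ops; issue I2 (FPADD)
t=3  issue I3 (ALU)
t=4  I3 read-ops
t=5  I3 finished on ALU
t=7  I1 finished on FPMUL
t=8  I1→R2
t=9  I2 read-ops
t=10  I3→R3
t=12  I2 finished on FPADD
t=13  I2→R6
t=14  issue I4 (FPMUL)
t=15  I4 read-ops; issue I5 (FPADD)
t=16  I5 read-ops
t=19  I5 finished on FPADD
t=20  I4 finished on FPMUL; I5→R7
t=21  I4→R6; issue I6 (FPADD)
t=22  I6 read-ops
t=25  I6 finished on FPADD
t=26  I6→R1
t=27  issue I7 (FPADD)
t=28  I7 read-ops; issue I8 (FPMUL)
t=31  I7 finished on FPADD
t=32  I7→R3
t=33  I8 read-ops
t=38  I8 finished on FPMUL
t=39  I8→R2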